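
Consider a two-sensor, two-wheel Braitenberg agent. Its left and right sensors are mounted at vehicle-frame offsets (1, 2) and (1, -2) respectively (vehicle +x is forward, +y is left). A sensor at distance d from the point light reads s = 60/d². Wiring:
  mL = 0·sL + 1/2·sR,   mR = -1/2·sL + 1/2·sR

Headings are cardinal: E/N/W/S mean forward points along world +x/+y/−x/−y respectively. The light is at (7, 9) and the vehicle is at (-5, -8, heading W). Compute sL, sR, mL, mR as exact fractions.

left sensor world pos  = (-6, -10); dL² = 530
right sensor world pos = (-6, -6); dR² = 394
sL = 60/530 = 6/53
sR = 60/394 = 30/197
mL = 0·sL + 1/2·sR = 15/197
mR = -1/2·sL + 1/2·sR = 204/10441

6/53 30/197 15/197 204/10441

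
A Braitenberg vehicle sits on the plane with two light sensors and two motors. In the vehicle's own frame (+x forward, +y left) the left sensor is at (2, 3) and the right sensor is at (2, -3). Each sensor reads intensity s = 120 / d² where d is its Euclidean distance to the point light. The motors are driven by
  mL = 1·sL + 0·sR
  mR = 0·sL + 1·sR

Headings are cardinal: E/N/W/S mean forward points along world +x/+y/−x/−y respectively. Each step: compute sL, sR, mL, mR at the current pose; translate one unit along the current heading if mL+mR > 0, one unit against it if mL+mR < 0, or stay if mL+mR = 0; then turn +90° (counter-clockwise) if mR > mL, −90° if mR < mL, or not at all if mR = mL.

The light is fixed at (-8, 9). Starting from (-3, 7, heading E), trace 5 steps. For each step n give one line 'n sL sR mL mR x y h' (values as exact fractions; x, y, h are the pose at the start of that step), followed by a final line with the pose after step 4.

0 12/5 60/37 12/5 60/37 -3 7 E
1 120/97 24/5 120/97 24/5 -2 7 S
2 15/8 6/5 15/8 6/5 -2 6 E
3 24/25 120/41 24/25 120/41 -1 6 S
4 60/41 12/13 60/41 12/13 -1 5 E
final 0 5 S

n=0: pose=(-3,7,E); sL=12/5, sR=60/37; mL=12/5, mR=60/37; mL+mR=744/185 → advance +1; mR−mL=-144/185 → turn -1·90°
n=1: pose=(-2,7,S); sL=120/97, sR=24/5; mL=120/97, mR=24/5; mL+mR=2928/485 → advance +1; mR−mL=1728/485 → turn +1·90°
n=2: pose=(-2,6,E); sL=15/8, sR=6/5; mL=15/8, mR=6/5; mL+mR=123/40 → advance +1; mR−mL=-27/40 → turn -1·90°
n=3: pose=(-1,6,S); sL=24/25, sR=120/41; mL=24/25, mR=120/41; mL+mR=3984/1025 → advance +1; mR−mL=2016/1025 → turn +1·90°
n=4: pose=(-1,5,E); sL=60/41, sR=12/13; mL=60/41, mR=12/13; mL+mR=1272/533 → advance +1; mR−mL=-288/533 → turn -1·90°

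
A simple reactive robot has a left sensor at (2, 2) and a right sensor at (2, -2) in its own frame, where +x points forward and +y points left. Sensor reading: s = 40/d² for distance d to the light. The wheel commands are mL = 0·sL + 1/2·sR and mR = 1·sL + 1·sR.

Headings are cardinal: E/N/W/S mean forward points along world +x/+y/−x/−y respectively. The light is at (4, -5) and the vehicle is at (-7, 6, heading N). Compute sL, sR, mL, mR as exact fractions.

20/169 4/25 2/25 1176/4225

left sensor world pos  = (-9, 8); dL² = 338
right sensor world pos = (-5, 8); dR² = 250
sL = 40/338 = 20/169
sR = 40/250 = 4/25
mL = 0·sL + 1/2·sR = 2/25
mR = 1·sL + 1·sR = 1176/4225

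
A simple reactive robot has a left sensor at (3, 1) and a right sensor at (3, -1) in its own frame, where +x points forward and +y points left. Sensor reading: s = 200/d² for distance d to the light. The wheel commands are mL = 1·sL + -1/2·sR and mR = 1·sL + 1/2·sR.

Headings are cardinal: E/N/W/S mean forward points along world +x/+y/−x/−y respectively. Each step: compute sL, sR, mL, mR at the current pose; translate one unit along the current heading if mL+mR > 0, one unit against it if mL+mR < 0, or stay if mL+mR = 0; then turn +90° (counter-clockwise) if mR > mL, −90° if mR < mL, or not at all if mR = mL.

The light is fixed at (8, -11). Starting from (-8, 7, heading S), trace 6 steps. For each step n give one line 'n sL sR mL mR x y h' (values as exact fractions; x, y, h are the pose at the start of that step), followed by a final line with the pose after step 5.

n=0: pose=(-8,7,S); sL=4/9, sR=100/257; mL=578/2313, mR=1478/2313; mL+mR=8/9 → advance +1; mR−mL=100/257 → turn +1·90°
n=1: pose=(-8,6,E); sL=200/493, sR=8/17; mL=84/493, mR=316/493; mL+mR=400/493 → advance +1; mR−mL=8/17 → turn +1·90°
n=2: pose=(-7,6,N); sL=25/82, sR=50/149; mL=1675/12218, mR=5775/12218; mL+mR=25/41 → advance +1; mR−mL=50/149 → turn +1·90°
n=3: pose=(-7,7,W); sL=200/613, sR=40/137; mL=15140/83981, mR=39660/83981; mL+mR=400/613 → advance +1; mR−mL=40/137 → turn +1·90°
n=4: pose=(-8,7,S); sL=4/9, sR=100/257; mL=578/2313, mR=1478/2313; mL+mR=8/9 → advance +1; mR−mL=100/257 → turn +1·90°
n=5: pose=(-8,6,E); sL=200/493, sR=8/17; mL=84/493, mR=316/493; mL+mR=400/493 → advance +1; mR−mL=8/17 → turn +1·90°

0 4/9 100/257 578/2313 1478/2313 -8 7 S
1 200/493 8/17 84/493 316/493 -8 6 E
2 25/82 50/149 1675/12218 5775/12218 -7 6 N
3 200/613 40/137 15140/83981 39660/83981 -7 7 W
4 4/9 100/257 578/2313 1478/2313 -8 7 S
5 200/493 8/17 84/493 316/493 -8 6 E
final -7 6 N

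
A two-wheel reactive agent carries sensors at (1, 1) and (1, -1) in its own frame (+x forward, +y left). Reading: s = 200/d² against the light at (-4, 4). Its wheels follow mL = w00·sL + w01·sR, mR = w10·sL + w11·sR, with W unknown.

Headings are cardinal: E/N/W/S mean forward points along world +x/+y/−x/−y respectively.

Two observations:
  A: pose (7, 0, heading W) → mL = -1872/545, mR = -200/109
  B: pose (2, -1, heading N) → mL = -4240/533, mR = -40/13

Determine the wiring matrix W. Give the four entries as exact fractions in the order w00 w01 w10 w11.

-1 -1 0 -1

obs A: pose=(7,0,W) → sL=8/5, sR=200/109, mL=-1872/545, mR=-200/109
obs B: pose=(2,-1,N) → sL=200/41, sR=40/13, mL=-4240/533, mR=-40/13
sensor matrix S = [[8/5, 200/109], [200/41, 40/13]]; det S = -233984/58097
solve [mL_A; mL_B] = S·[w00; w01] and [mR_A; mR_B] = S·[w10; w11]:
  w00 = -1, w01 = -1, w10 = 0, w11 = -1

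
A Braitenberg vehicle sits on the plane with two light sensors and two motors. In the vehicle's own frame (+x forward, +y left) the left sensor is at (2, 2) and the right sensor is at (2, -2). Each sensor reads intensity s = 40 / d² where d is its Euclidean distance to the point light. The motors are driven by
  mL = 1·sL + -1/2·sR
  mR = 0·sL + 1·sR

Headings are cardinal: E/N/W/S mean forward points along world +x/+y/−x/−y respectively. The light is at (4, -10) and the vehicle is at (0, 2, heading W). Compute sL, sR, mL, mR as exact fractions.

5/17 5/29 205/986 5/29

left sensor world pos  = (-2, 0); dL² = 136
right sensor world pos = (-2, 4); dR² = 232
sL = 40/136 = 5/17
sR = 40/232 = 5/29
mL = 1·sL + -1/2·sR = 205/986
mR = 0·sL + 1·sR = 5/29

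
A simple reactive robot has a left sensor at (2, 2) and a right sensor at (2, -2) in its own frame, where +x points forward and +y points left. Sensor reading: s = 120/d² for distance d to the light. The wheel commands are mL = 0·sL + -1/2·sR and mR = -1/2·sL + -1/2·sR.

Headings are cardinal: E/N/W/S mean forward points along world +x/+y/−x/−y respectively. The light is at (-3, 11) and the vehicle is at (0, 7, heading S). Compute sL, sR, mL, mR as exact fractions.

left sensor world pos  = (2, 5); dL² = 61
right sensor world pos = (-2, 5); dR² = 37
sL = 120/61 = 120/61
sR = 120/37 = 120/37
mL = 0·sL + -1/2·sR = -60/37
mR = -1/2·sL + -1/2·sR = -5880/2257

120/61 120/37 -60/37 -5880/2257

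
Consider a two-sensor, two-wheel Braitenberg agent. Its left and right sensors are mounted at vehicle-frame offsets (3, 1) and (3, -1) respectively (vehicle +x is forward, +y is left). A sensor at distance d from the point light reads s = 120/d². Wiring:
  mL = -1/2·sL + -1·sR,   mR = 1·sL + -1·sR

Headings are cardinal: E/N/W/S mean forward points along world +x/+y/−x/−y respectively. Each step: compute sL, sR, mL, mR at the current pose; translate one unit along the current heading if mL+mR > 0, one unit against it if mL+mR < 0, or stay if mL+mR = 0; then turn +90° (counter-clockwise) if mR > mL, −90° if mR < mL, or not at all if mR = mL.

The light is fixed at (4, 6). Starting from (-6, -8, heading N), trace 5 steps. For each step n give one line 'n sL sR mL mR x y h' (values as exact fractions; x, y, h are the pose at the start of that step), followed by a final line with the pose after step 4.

n=0: pose=(-6,-8,N); sL=60/121, sR=60/101; mL=-10290/12221, mR=-1200/12221; mL+mR=-11490/12221 → advance -1; mR−mL=90/121 → turn +1·90°
n=1: pose=(-6,-9,W); sL=24/85, sR=24/73; mL=-2916/6205, mR=-288/6205; mL+mR=-3204/6205 → advance -1; mR−mL=36/85 → turn +1·90°
n=2: pose=(-5,-9,S); sL=30/97, sR=15/53; mL=-2250/5141, mR=135/5141; mL+mR=-2115/5141 → advance -1; mR−mL=45/97 → turn +1·90°
n=3: pose=(-5,-8,E); sL=24/41, sR=40/87; mL=-2684/3567, mR=448/3567; mL+mR=-2236/3567 → advance -1; mR−mL=36/41 → turn +1·90°
n=4: pose=(-6,-8,N); sL=60/121, sR=60/101; mL=-10290/12221, mR=-1200/12221; mL+mR=-11490/12221 → advance -1; mR−mL=90/121 → turn +1·90°

0 60/121 60/101 -10290/12221 -1200/12221 -6 -8 N
1 24/85 24/73 -2916/6205 -288/6205 -6 -9 W
2 30/97 15/53 -2250/5141 135/5141 -5 -9 S
3 24/41 40/87 -2684/3567 448/3567 -5 -8 E
4 60/121 60/101 -10290/12221 -1200/12221 -6 -8 N
final -6 -9 W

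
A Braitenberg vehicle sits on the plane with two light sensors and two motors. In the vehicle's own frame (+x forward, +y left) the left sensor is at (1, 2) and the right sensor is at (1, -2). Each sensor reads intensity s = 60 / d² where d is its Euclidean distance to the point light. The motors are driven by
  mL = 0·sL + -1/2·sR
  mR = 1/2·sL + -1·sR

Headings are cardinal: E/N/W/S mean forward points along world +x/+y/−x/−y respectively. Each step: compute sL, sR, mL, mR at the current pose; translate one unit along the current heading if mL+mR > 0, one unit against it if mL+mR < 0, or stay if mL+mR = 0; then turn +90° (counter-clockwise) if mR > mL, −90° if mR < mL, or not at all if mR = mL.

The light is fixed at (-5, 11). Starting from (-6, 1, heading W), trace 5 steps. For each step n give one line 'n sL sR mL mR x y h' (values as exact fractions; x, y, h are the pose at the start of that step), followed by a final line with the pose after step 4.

n=0: pose=(-6,1,W); sL=15/37, sR=15/17; mL=-15/34, mR=-855/1258; mL+mR=-705/629 → advance -1; mR−mL=-150/629 → turn -1·90°
n=1: pose=(-5,1,N); sL=12/17, sR=12/17; mL=-6/17, mR=-6/17; mL+mR=-12/17 → advance -1; mR−mL=0 → turn +0·90°
n=2: pose=(-5,0,N); sL=15/26, sR=15/26; mL=-15/52, mR=-15/52; mL+mR=-15/26 → advance -1; mR−mL=0 → turn +0·90°
n=3: pose=(-5,-1,N); sL=12/25, sR=12/25; mL=-6/25, mR=-6/25; mL+mR=-12/25 → advance -1; mR−mL=0 → turn +0·90°
n=4: pose=(-5,-2,N); sL=15/37, sR=15/37; mL=-15/74, mR=-15/74; mL+mR=-15/37 → advance -1; mR−mL=0 → turn +0·90°

0 15/37 15/17 -15/34 -855/1258 -6 1 W
1 12/17 12/17 -6/17 -6/17 -5 1 N
2 15/26 15/26 -15/52 -15/52 -5 0 N
3 12/25 12/25 -6/25 -6/25 -5 -1 N
4 15/37 15/37 -15/74 -15/74 -5 -2 N
final -5 -3 N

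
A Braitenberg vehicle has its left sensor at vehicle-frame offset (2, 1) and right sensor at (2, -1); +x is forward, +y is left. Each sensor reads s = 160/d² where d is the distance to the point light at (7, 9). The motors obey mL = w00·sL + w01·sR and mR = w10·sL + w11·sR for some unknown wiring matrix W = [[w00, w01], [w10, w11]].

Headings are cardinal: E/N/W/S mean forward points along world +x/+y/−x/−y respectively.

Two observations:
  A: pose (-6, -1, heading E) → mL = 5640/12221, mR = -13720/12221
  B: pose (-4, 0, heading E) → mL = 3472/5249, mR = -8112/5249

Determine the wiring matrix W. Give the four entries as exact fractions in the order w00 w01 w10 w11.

obs A: pose=(-6,-1,E) → sL=80/101, sR=80/121, mL=5640/12221, mR=-13720/12221
obs B: pose=(-4,0,E) → sL=32/29, sR=160/181, mL=3472/5249, mR=-8112/5249
sensor matrix S = [[80/101, 80/121], [32/29, 160/181]]; det S = -1884160/64148029
solve [mL_A; mL_B] = S·[w00; w01] and [mR_A; mR_B] = S·[w10; w11]:
  w00 = 1, w01 = -1/2, w10 = -1, w11 = -1/2

1 -1/2 -1 -1/2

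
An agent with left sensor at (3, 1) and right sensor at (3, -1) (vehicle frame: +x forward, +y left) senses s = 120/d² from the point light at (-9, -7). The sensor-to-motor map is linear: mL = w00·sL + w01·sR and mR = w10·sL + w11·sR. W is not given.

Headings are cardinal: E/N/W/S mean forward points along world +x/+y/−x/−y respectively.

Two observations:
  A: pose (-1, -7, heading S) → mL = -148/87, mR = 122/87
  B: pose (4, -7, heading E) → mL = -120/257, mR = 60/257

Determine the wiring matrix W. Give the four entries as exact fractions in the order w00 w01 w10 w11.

-1/2 -1/2 -1/2 1

obs A: pose=(-1,-7,S) → sL=4/3, sR=60/29, mL=-148/87, mR=122/87
obs B: pose=(4,-7,E) → sL=120/257, sR=120/257, mL=-120/257, mR=60/257
sensor matrix S = [[4/3, 60/29], [120/257, 120/257]]; det S = -2560/7453
solve [mL_A; mL_B] = S·[w00; w01] and [mR_A; mR_B] = S·[w10; w11]:
  w00 = -1/2, w01 = -1/2, w10 = -1/2, w11 = 1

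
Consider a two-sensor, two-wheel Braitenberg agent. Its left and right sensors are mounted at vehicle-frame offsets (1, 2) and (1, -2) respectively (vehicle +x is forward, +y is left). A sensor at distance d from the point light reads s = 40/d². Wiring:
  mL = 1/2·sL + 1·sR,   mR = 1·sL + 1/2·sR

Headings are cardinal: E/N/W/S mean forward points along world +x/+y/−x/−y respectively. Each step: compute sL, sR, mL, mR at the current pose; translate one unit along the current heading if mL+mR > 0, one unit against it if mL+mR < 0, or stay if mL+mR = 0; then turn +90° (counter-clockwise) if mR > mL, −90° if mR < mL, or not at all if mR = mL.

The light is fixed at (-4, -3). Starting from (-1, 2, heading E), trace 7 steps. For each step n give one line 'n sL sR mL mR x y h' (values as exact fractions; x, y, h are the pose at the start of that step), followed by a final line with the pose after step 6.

n=0: pose=(-1,2,E); sL=8/13, sR=8/5; mL=124/65, mR=92/65; mL+mR=216/65 → advance +1; mR−mL=-32/65 → turn -1·90°
n=1: pose=(0,2,S); sL=10/13, sR=2; mL=31/13, mR=23/13; mL+mR=54/13 → advance +1; mR−mL=-8/13 → turn -1·90°
n=2: pose=(0,1,W); sL=40/13, sR=8/9; mL=284/117, mR=412/117; mL+mR=232/39 → advance +1; mR−mL=128/117 → turn +1·90°
n=3: pose=(-1,1,S); sL=20/17, sR=4; mL=78/17, mR=54/17; mL+mR=132/17 → advance +1; mR−mL=-24/17 → turn -1·90°
n=4: pose=(-1,0,W); sL=8, sR=40/29; mL=156/29, mR=252/29; mL+mR=408/29 → advance +1; mR−mL=96/29 → turn +1·90°
n=5: pose=(-2,0,S); sL=2, sR=10; mL=11, mR=7; mL+mR=18 → advance +1; mR−mL=-4 → turn -1·90°
n=6: pose=(-2,-1,W); sL=40, sR=40/17; mL=380/17, mR=700/17; mL+mR=1080/17 → advance +1; mR−mL=320/17 → turn +1·90°

0 8/13 8/5 124/65 92/65 -1 2 E
1 10/13 2 31/13 23/13 0 2 S
2 40/13 8/9 284/117 412/117 0 1 W
3 20/17 4 78/17 54/17 -1 1 S
4 8 40/29 156/29 252/29 -1 0 W
5 2 10 11 7 -2 0 S
6 40 40/17 380/17 700/17 -2 -1 W
final -3 -1 S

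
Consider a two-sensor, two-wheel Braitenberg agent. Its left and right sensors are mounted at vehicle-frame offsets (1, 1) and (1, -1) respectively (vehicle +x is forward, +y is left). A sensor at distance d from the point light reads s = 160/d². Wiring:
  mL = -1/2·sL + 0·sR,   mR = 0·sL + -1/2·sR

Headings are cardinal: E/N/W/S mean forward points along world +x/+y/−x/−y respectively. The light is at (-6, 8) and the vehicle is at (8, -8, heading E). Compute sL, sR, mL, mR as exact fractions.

left sensor world pos  = (9, -7); dL² = 450
right sensor world pos = (9, -9); dR² = 514
sL = 160/450 = 16/45
sR = 160/514 = 80/257
mL = -1/2·sL + 0·sR = -8/45
mR = 0·sL + -1/2·sR = -40/257

16/45 80/257 -8/45 -40/257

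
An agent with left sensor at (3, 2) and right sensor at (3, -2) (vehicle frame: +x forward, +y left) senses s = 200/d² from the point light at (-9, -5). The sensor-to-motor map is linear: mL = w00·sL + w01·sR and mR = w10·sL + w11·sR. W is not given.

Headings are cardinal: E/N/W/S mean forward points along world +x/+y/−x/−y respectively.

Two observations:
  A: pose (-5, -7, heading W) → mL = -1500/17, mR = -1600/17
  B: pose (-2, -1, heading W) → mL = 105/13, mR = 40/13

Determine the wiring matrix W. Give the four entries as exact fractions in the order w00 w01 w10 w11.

obs A: pose=(-5,-7,W) → sL=200/17, sR=200, mL=-1500/17, mR=-1600/17
obs B: pose=(-2,-1,W) → sL=10, sR=50/13, mL=105/13, mR=40/13
sensor matrix S = [[200/17, 200], [10, 50/13]]; det S = -432000/221
solve [mL_A; mL_B] = S·[w00; w01] and [mR_A; mR_B] = S·[w10; w11]:
  w00 = 1, w01 = -1/2, w10 = 1/2, w11 = -1/2

1 -1/2 1/2 -1/2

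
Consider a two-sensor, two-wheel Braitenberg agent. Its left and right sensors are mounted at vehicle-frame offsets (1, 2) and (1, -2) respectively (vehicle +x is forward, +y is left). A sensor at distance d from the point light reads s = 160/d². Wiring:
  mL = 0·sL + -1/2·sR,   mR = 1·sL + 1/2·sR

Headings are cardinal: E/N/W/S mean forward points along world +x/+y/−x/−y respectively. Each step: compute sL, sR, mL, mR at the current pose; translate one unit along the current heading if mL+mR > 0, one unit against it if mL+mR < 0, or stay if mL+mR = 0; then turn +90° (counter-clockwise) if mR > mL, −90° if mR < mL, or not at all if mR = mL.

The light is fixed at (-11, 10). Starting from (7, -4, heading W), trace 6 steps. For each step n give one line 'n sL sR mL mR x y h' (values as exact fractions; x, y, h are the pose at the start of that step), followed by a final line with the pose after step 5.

n=0: pose=(7,-4,W); sL=32/109, sR=160/433; mL=-80/433, mR=22576/47197; mL+mR=32/109 → advance +1; mR−mL=31296/47197 → turn +1·90°
n=1: pose=(6,-4,S); sL=80/293, sR=16/45; mL=-8/45, mR=5944/13185; mL+mR=80/293 → advance +1; mR−mL=8288/13185 → turn +1·90°
n=2: pose=(6,-5,E); sL=160/493, sR=160/613; mL=-80/613, mR=137520/302209; mL+mR=160/493 → advance +1; mR−mL=176960/302209 → turn +1·90°
n=3: pose=(7,-5,N); sL=40/113, sR=40/149; mL=-20/149, mR=8220/16837; mL+mR=40/113 → advance +1; mR−mL=10480/16837 → turn +1·90°
n=4: pose=(7,-4,W); sL=32/109, sR=160/433; mL=-80/433, mR=22576/47197; mL+mR=32/109 → advance +1; mR−mL=31296/47197 → turn +1·90°
n=5: pose=(6,-4,S); sL=80/293, sR=16/45; mL=-8/45, mR=5944/13185; mL+mR=80/293 → advance +1; mR−mL=8288/13185 → turn +1·90°

0 32/109 160/433 -80/433 22576/47197 7 -4 W
1 80/293 16/45 -8/45 5944/13185 6 -4 S
2 160/493 160/613 -80/613 137520/302209 6 -5 E
3 40/113 40/149 -20/149 8220/16837 7 -5 N
4 32/109 160/433 -80/433 22576/47197 7 -4 W
5 80/293 16/45 -8/45 5944/13185 6 -4 S
final 6 -5 E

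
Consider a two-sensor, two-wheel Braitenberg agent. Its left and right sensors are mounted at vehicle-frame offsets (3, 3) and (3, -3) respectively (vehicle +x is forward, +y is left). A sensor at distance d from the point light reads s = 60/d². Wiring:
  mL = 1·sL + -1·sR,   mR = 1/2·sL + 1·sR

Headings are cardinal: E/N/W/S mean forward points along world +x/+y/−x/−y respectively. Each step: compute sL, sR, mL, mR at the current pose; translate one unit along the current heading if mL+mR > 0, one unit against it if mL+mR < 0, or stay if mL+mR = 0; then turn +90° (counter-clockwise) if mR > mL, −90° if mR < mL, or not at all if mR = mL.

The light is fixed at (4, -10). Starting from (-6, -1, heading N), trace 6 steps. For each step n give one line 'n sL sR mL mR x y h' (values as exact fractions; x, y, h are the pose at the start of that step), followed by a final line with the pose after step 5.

0 60/313 60/193 -7200/60409 24570/60409 -6 -1 N
1 30/109 30/169 1800/18421 5805/18421 -6 0 W
2 60/113 12/49 1584/5537 2826/5537 -7 0 S
3 15/52 3/5 -81/260 387/520 -7 -1 E
4 60/313 60/193 -7200/60409 24570/60409 -6 -1 N
5 30/109 30/169 1800/18421 5805/18421 -6 0 W
final -7 0 S

n=0: pose=(-6,-1,N); sL=60/313, sR=60/193; mL=-7200/60409, mR=24570/60409; mL+mR=90/313 → advance +1; mR−mL=31770/60409 → turn +1·90°
n=1: pose=(-6,0,W); sL=30/109, sR=30/169; mL=1800/18421, mR=5805/18421; mL+mR=45/109 → advance +1; mR−mL=4005/18421 → turn +1·90°
n=2: pose=(-7,0,S); sL=60/113, sR=12/49; mL=1584/5537, mR=2826/5537; mL+mR=90/113 → advance +1; mR−mL=1242/5537 → turn +1·90°
n=3: pose=(-7,-1,E); sL=15/52, sR=3/5; mL=-81/260, mR=387/520; mL+mR=45/104 → advance +1; mR−mL=549/520 → turn +1·90°
n=4: pose=(-6,-1,N); sL=60/313, sR=60/193; mL=-7200/60409, mR=24570/60409; mL+mR=90/313 → advance +1; mR−mL=31770/60409 → turn +1·90°
n=5: pose=(-6,0,W); sL=30/109, sR=30/169; mL=1800/18421, mR=5805/18421; mL+mR=45/109 → advance +1; mR−mL=4005/18421 → turn +1·90°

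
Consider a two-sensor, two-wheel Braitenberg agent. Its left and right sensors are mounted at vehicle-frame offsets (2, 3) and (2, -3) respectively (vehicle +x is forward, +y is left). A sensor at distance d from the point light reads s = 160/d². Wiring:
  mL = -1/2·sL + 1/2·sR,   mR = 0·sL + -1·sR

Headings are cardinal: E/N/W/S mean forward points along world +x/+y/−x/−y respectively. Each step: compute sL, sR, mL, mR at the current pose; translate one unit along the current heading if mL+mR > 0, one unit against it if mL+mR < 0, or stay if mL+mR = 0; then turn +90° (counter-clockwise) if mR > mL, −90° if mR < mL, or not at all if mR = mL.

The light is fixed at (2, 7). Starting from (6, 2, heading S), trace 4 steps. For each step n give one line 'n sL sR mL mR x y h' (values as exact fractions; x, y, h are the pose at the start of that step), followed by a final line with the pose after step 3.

0 80/49 16/5 192/245 -16/5 6 2 S
1 160/53 32 768/53 -32 6 3 W
2 20 40/17 -150/17 -40/17 7 3 N
3 160/73 160/13 4800/949 -160/13 7 2 W
final 8 2 N

n=0: pose=(6,2,S); sL=80/49, sR=16/5; mL=192/245, mR=-16/5; mL+mR=-592/245 → advance -1; mR−mL=-976/245 → turn -1·90°
n=1: pose=(6,3,W); sL=160/53, sR=32; mL=768/53, mR=-32; mL+mR=-928/53 → advance -1; mR−mL=-2464/53 → turn -1·90°
n=2: pose=(7,3,N); sL=20, sR=40/17; mL=-150/17, mR=-40/17; mL+mR=-190/17 → advance -1; mR−mL=110/17 → turn +1·90°
n=3: pose=(7,2,W); sL=160/73, sR=160/13; mL=4800/949, mR=-160/13; mL+mR=-6880/949 → advance -1; mR−mL=-16480/949 → turn -1·90°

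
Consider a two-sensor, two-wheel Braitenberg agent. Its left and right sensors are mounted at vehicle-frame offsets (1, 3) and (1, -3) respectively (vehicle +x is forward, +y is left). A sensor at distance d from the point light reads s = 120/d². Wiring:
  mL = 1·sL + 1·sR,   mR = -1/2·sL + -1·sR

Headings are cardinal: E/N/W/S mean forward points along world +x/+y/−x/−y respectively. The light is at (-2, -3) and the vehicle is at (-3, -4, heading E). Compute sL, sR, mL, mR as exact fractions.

30 15/2 75/2 -45/2

left sensor world pos  = (-2, -1); dL² = 4
right sensor world pos = (-2, -7); dR² = 16
sL = 120/4 = 30
sR = 120/16 = 15/2
mL = 1·sL + 1·sR = 75/2
mR = -1/2·sL + -1·sR = -45/2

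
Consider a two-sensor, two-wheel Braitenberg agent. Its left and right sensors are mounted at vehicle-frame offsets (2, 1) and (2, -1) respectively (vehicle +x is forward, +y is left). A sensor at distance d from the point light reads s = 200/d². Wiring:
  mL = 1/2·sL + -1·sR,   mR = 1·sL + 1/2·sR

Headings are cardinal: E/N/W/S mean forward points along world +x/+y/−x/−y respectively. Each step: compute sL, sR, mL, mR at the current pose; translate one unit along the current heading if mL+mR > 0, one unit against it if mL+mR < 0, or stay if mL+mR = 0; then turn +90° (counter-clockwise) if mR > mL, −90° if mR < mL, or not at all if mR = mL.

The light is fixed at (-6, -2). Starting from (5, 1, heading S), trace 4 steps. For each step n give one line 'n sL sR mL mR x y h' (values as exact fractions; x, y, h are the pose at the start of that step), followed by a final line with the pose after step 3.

0 40/29 200/101 -3780/2929 6940/2929 5 1 S
1 100/89 20/17 -930/1513 2590/1513 5 0 E
2 200/137 40/37 -1780/5069 10140/5069 6 0 N
3 25/13 50/29 -575/754 1050/377 6 1 W
final 5 1 S

n=0: pose=(5,1,S); sL=40/29, sR=200/101; mL=-3780/2929, mR=6940/2929; mL+mR=3160/2929 → advance +1; mR−mL=10720/2929 → turn +1·90°
n=1: pose=(5,0,E); sL=100/89, sR=20/17; mL=-930/1513, mR=2590/1513; mL+mR=1660/1513 → advance +1; mR−mL=3520/1513 → turn +1·90°
n=2: pose=(6,0,N); sL=200/137, sR=40/37; mL=-1780/5069, mR=10140/5069; mL+mR=8360/5069 → advance +1; mR−mL=11920/5069 → turn +1·90°
n=3: pose=(6,1,W); sL=25/13, sR=50/29; mL=-575/754, mR=1050/377; mL+mR=1525/754 → advance +1; mR−mL=2675/754 → turn +1·90°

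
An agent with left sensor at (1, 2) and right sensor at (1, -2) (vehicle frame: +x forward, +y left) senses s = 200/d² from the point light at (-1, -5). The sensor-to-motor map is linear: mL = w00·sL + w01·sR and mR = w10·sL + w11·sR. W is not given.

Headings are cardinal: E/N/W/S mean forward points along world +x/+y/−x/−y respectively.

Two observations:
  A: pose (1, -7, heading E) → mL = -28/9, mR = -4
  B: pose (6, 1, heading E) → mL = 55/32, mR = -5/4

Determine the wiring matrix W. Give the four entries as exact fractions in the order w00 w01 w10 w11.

-1/2 1 0 -1/2

obs A: pose=(1,-7,E) → sL=200/9, sR=8, mL=-28/9, mR=-4
obs B: pose=(6,1,E) → sL=25/16, sR=5/2, mL=55/32, mR=-5/4
sensor matrix S = [[200/9, 8], [25/16, 5/2]]; det S = 775/18
solve [mL_A; mL_B] = S·[w00; w01] and [mR_A; mR_B] = S·[w10; w11]:
  w00 = -1/2, w01 = 1, w10 = 0, w11 = -1/2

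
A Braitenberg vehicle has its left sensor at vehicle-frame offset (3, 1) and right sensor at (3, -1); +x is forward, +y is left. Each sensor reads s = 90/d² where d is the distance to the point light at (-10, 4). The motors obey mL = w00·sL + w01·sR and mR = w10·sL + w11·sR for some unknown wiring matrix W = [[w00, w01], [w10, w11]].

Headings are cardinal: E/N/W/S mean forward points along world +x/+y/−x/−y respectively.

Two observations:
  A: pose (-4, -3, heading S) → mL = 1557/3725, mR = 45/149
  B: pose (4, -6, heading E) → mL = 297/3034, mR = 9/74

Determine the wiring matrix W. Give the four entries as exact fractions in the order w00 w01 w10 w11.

-1/2 1 1/2 0

obs A: pose=(-4,-3,S) → sL=90/149, sR=18/25, mL=1557/3725, mR=45/149
obs B: pose=(4,-6,E) → sL=9/37, sR=9/41, mL=297/3034, mR=9/74
sensor matrix S = [[90/149, 18/25], [9/37, 9/41]]; det S = -240408/5650825
solve [mL_A; mL_B] = S·[w00; w01] and [mR_A; mR_B] = S·[w10; w11]:
  w00 = -1/2, w01 = 1, w10 = 1/2, w11 = 0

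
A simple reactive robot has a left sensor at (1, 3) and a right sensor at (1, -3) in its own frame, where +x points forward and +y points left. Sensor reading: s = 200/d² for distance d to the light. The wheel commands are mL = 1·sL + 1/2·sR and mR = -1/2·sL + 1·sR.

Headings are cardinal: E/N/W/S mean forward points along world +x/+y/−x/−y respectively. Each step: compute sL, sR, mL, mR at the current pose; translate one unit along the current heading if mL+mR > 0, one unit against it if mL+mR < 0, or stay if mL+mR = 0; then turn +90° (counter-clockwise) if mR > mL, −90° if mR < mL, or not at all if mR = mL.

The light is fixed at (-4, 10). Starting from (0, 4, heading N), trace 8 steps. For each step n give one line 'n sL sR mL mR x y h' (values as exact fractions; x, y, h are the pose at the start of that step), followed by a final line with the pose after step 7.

n=0: pose=(0,4,N); sL=100/13, sR=100/37; mL=4350/481, mR=-550/481; mL+mR=3800/481 → advance +1; mR−mL=-4900/481 → turn -1·90°
n=1: pose=(0,5,E); sL=200/29, sR=200/89; mL=20700/2581, mR=-3100/2581; mL+mR=17600/2581 → advance +1; mR−mL=-23800/2581 → turn -1·90°
n=2: pose=(1,5,S); sL=2, sR=5; mL=9/2, mR=4; mL+mR=17/2 → advance +1; mR−mL=-1/2 → turn -1·90°
n=3: pose=(1,4,W); sL=200/97, sR=8; mL=588/97, mR=676/97; mL+mR=1264/97 → advance +1; mR−mL=88/97 → turn +1·90°
n=4: pose=(0,4,S); sL=100/49, sR=4; mL=198/49, mR=146/49; mL+mR=344/49 → advance +1; mR−mL=-52/49 → turn -1·90°
n=5: pose=(0,3,W); sL=200/109, sR=8; mL=636/109, mR=772/109; mL+mR=1408/109 → advance +1; mR−mL=136/109 → turn +1·90°
n=6: pose=(-1,3,S); sL=2, sR=25/8; mL=57/16, mR=17/8; mL+mR=91/16 → advance +1; mR−mL=-23/16 → turn -1·90°
n=7: pose=(-1,2,W); sL=8/5, sR=200/29; mL=732/145, mR=884/145; mL+mR=1616/145 → advance +1; mR−mL=152/145 → turn +1·90°

0 100/13 100/37 4350/481 -550/481 0 4 N
1 200/29 200/89 20700/2581 -3100/2581 0 5 E
2 2 5 9/2 4 1 5 S
3 200/97 8 588/97 676/97 1 4 W
4 100/49 4 198/49 146/49 0 4 S
5 200/109 8 636/109 772/109 0 3 W
6 2 25/8 57/16 17/8 -1 3 S
7 8/5 200/29 732/145 884/145 -1 2 W
final -2 2 S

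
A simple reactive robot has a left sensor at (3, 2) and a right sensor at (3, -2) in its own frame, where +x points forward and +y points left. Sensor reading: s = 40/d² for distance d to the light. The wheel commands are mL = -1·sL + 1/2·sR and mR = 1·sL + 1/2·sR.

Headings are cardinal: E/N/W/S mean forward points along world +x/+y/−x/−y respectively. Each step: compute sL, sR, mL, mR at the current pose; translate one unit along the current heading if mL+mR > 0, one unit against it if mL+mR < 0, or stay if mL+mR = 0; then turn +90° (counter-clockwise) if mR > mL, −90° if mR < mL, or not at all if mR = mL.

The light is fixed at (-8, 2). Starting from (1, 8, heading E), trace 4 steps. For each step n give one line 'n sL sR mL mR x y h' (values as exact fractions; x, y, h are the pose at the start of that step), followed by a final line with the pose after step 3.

n=0: pose=(1,8,E); sL=5/26, sR=1/4; mL=-7/104, mR=33/104; mL+mR=1/4 → advance +1; mR−mL=5/13 → turn +1·90°
n=1: pose=(2,8,N); sL=8/29, sR=8/45; mL=-244/1305, mR=476/1305; mL+mR=8/45 → advance +1; mR−mL=16/29 → turn +1·90°
n=2: pose=(2,9,W); sL=20/37, sR=4/13; mL=-186/481, mR=334/481; mL+mR=4/13 → advance +1; mR−mL=40/37 → turn +1·90°
n=3: pose=(1,9,S); sL=40/137, sR=8/13; mL=28/1781, mR=1068/1781; mL+mR=8/13 → advance +1; mR−mL=80/137 → turn +1·90°

0 5/26 1/4 -7/104 33/104 1 8 E
1 8/29 8/45 -244/1305 476/1305 2 8 N
2 20/37 4/13 -186/481 334/481 2 9 W
3 40/137 8/13 28/1781 1068/1781 1 9 S
final 1 8 E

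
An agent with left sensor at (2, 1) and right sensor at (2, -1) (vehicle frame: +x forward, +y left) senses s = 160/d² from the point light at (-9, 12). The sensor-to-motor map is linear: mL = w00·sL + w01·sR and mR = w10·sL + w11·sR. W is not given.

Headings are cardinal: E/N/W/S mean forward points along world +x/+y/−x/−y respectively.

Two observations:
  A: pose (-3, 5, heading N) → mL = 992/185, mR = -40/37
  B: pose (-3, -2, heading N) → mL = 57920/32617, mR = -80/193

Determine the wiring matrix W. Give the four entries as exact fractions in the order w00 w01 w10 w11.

obs A: pose=(-3,5,N) → sL=16/5, sR=80/37, mL=992/185, mR=-40/37
obs B: pose=(-3,-2,N) → sL=160/169, sR=160/193, mL=57920/32617, mR=-80/193
sensor matrix S = [[16/5, 80/37], [160/169, 160/193]]; det S = 731136/1206829
solve [mL_A; mL_B] = S·[w00; w01] and [mR_A; mR_B] = S·[w10; w11]:
  w00 = 1, w01 = 1, w10 = 0, w11 = -1/2

1 1 0 -1/2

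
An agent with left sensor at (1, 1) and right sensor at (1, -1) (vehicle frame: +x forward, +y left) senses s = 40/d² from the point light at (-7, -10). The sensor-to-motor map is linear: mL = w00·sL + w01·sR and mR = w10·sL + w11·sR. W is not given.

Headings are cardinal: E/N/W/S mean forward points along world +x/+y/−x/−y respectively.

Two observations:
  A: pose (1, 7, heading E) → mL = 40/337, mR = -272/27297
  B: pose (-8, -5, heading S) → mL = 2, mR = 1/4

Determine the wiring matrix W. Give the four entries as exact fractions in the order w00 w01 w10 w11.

obs A: pose=(1,7,E) → sL=8/81, sR=40/337, mL=40/337, mR=-272/27297
obs B: pose=(-8,-5,S) → sL=5/2, sR=2, mL=2, mR=1/4
sensor matrix S = [[8/81, 40/337], [5/2, 2]]; det S = -2708/27297
solve [mL_A; mL_B] = S·[w00; w01] and [mR_A; mR_B] = S·[w10; w11]:
  w00 = 0, w01 = 1, w10 = 1/2, w11 = -1/2

0 1 1/2 -1/2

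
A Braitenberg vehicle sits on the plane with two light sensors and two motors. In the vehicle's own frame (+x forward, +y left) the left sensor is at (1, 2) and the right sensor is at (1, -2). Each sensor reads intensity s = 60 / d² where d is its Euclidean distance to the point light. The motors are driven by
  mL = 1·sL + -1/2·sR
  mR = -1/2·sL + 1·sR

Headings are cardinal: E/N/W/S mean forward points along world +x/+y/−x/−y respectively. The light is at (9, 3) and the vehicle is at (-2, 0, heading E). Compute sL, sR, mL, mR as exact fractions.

left sensor world pos  = (-1, 2); dL² = 101
right sensor world pos = (-1, -2); dR² = 125
sL = 60/101 = 60/101
sR = 60/125 = 12/25
mL = 1·sL + -1/2·sR = 894/2525
mR = -1/2·sL + 1·sR = 462/2525

60/101 12/25 894/2525 462/2525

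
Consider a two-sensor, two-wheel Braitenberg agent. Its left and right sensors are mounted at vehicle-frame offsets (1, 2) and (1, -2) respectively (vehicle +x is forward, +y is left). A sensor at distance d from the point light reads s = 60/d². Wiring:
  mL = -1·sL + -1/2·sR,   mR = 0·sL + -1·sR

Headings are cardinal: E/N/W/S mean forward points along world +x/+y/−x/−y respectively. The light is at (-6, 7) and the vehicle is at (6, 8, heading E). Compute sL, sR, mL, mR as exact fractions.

30/89 6/17 -777/1513 -6/17

left sensor world pos  = (7, 10); dL² = 178
right sensor world pos = (7, 6); dR² = 170
sL = 60/178 = 30/89
sR = 60/170 = 6/17
mL = -1·sL + -1/2·sR = -777/1513
mR = 0·sL + -1·sR = -6/17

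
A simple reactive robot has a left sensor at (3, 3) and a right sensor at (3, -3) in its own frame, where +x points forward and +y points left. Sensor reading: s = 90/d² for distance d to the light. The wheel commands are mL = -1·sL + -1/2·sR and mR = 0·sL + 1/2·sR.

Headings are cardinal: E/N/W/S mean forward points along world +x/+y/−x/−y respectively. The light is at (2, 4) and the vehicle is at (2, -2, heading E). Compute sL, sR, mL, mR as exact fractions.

5 1 -11/2 1/2

left sensor world pos  = (5, 1); dL² = 18
right sensor world pos = (5, -5); dR² = 90
sL = 90/18 = 5
sR = 90/90 = 1
mL = -1·sL + -1/2·sR = -11/2
mR = 0·sL + 1/2·sR = 1/2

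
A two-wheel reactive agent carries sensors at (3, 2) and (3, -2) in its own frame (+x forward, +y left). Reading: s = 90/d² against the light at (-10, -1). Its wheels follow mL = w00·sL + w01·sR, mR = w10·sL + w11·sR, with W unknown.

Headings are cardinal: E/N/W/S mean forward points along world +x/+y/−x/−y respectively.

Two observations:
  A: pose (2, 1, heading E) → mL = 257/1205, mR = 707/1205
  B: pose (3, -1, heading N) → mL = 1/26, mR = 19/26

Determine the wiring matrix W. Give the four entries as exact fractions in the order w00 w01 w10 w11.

-1/2 1 1/2 1

obs A: pose=(2,1,E) → sL=90/241, sR=2/5, mL=257/1205, mR=707/1205
obs B: pose=(3,-1,N) → sL=9/13, sR=5/13, mL=1/26, mR=19/26
sensor matrix S = [[90/241, 2/5], [9/13, 5/13]]; det S = -2088/15665
solve [mL_A; mL_B] = S·[w00; w01] and [mR_A; mR_B] = S·[w10; w11]:
  w00 = -1/2, w01 = 1, w10 = 1/2, w11 = 1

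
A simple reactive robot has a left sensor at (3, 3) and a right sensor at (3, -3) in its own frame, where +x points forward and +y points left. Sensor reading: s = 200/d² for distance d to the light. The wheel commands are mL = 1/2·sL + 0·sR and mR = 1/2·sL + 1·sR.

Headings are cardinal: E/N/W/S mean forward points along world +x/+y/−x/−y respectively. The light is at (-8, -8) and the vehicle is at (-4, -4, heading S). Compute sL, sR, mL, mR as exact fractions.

4 100 2 102

left sensor world pos  = (-1, -7); dL² = 50
right sensor world pos = (-7, -7); dR² = 2
sL = 200/50 = 4
sR = 200/2 = 100
mL = 1/2·sL + 0·sR = 2
mR = 1/2·sL + 1·sR = 102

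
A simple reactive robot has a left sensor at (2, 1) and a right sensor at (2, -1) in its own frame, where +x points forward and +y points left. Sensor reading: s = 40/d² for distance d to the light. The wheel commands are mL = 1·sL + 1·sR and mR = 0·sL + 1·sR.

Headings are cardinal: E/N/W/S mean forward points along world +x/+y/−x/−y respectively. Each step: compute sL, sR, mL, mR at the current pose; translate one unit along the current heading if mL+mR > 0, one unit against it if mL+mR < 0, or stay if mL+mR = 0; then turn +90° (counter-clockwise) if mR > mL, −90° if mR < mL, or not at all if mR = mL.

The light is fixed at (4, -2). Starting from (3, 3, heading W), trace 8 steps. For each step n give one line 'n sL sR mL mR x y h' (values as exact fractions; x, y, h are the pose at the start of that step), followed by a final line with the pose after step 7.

n=0: pose=(3,3,W); sL=8/5, sR=8/9; mL=112/45, mR=8/9; mL+mR=152/45 → advance +1; mR−mL=-8/5 → turn -1·90°
n=1: pose=(2,3,N); sL=20/29, sR=4/5; mL=216/145, mR=4/5; mL+mR=332/145 → advance +1; mR−mL=-20/29 → turn -1·90°
n=2: pose=(2,4,E); sL=40/49, sR=8/5; mL=592/245, mR=8/5; mL+mR=984/245 → advance +1; mR−mL=-40/49 → turn -1·90°
n=3: pose=(3,4,S); sL=5/2, sR=2; mL=9/2, mR=2; mL+mR=13/2 → advance +1; mR−mL=-5/2 → turn -1·90°
n=4: pose=(3,3,W); sL=8/5, sR=8/9; mL=112/45, mR=8/9; mL+mR=152/45 → advance +1; mR−mL=-8/5 → turn -1·90°
n=5: pose=(2,3,N); sL=20/29, sR=4/5; mL=216/145, mR=4/5; mL+mR=332/145 → advance +1; mR−mL=-20/29 → turn -1·90°
n=6: pose=(2,4,E); sL=40/49, sR=8/5; mL=592/245, mR=8/5; mL+mR=984/245 → advance +1; mR−mL=-40/49 → turn -1·90°
n=7: pose=(3,4,S); sL=5/2, sR=2; mL=9/2, mR=2; mL+mR=13/2 → advance +1; mR−mL=-5/2 → turn -1·90°

0 8/5 8/9 112/45 8/9 3 3 W
1 20/29 4/5 216/145 4/5 2 3 N
2 40/49 8/5 592/245 8/5 2 4 E
3 5/2 2 9/2 2 3 4 S
4 8/5 8/9 112/45 8/9 3 3 W
5 20/29 4/5 216/145 4/5 2 3 N
6 40/49 8/5 592/245 8/5 2 4 E
7 5/2 2 9/2 2 3 4 S
final 3 3 W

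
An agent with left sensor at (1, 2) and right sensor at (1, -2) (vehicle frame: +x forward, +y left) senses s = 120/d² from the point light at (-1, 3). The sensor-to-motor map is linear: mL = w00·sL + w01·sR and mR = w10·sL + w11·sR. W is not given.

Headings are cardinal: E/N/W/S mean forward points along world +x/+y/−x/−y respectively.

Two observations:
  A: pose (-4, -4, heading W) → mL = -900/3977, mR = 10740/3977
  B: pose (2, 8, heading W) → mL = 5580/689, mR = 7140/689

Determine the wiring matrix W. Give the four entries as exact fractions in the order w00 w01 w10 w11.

obs A: pose=(-4,-4,W) → sL=120/97, sR=120/41, mL=-900/3977, mR=10740/3977
obs B: pose=(2,8,W) → sL=120/13, sR=120/53, mL=5580/689, mR=7140/689
sensor matrix S = [[120/97, 120/41], [120/13, 120/53]]; det S = -66355200/2740153
solve [mL_A; mL_B] = S·[w00; w01] and [mR_A; mR_B] = S·[w10; w11]:
  w00 = 1, w01 = -1/2, w10 = 1, w11 = 1/2

1 -1/2 1 1/2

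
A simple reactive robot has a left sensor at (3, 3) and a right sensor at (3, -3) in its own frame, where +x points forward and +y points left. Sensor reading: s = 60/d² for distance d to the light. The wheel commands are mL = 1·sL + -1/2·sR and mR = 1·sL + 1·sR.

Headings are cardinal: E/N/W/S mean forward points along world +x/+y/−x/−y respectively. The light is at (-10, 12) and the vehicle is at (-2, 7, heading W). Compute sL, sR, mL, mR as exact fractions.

left sensor world pos  = (-5, 4); dL² = 89
right sensor world pos = (-5, 10); dR² = 29
sL = 60/89 = 60/89
sR = 60/29 = 60/29
mL = 1·sL + -1/2·sR = -930/2581
mR = 1·sL + 1·sR = 7080/2581

60/89 60/29 -930/2581 7080/2581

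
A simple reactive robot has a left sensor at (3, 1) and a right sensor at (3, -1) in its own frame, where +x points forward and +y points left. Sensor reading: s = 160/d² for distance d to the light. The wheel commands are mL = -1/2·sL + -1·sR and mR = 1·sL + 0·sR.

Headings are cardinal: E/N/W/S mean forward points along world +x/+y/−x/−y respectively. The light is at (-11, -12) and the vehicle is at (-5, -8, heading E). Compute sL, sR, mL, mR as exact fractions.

left sensor world pos  = (-2, -7); dL² = 106
right sensor world pos = (-2, -9); dR² = 90
sL = 160/106 = 80/53
sR = 160/90 = 16/9
mL = -1/2·sL + -1·sR = -1208/477
mR = 1·sL + 0·sR = 80/53

80/53 16/9 -1208/477 80/53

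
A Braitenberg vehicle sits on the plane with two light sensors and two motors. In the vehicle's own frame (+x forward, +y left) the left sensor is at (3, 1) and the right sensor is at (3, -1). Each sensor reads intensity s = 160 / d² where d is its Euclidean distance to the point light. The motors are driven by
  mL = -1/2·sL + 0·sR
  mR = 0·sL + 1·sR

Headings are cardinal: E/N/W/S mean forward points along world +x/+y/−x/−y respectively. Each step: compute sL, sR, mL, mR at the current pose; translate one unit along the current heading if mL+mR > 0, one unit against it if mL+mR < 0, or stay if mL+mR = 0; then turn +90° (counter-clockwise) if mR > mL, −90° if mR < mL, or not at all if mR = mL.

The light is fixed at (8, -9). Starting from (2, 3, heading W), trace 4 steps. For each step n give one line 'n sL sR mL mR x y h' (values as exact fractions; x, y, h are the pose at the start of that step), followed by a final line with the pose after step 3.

0 80/101 16/25 -40/101 16/25 2 3 W
1 160/117 32/29 -80/117 32/29 1 3 S
2 1 40/29 -1/2 40/29 1 2 E
3 32/49 160/221 -16/49 160/221 2 2 N
final 2 3 W

n=0: pose=(2,3,W); sL=80/101, sR=16/25; mL=-40/101, mR=16/25; mL+mR=616/2525 → advance +1; mR−mL=2616/2525 → turn +1·90°
n=1: pose=(1,3,S); sL=160/117, sR=32/29; mL=-80/117, mR=32/29; mL+mR=1424/3393 → advance +1; mR−mL=6064/3393 → turn +1·90°
n=2: pose=(1,2,E); sL=1, sR=40/29; mL=-1/2, mR=40/29; mL+mR=51/58 → advance +1; mR−mL=109/58 → turn +1·90°
n=3: pose=(2,2,N); sL=32/49, sR=160/221; mL=-16/49, mR=160/221; mL+mR=4304/10829 → advance +1; mR−mL=11376/10829 → turn +1·90°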